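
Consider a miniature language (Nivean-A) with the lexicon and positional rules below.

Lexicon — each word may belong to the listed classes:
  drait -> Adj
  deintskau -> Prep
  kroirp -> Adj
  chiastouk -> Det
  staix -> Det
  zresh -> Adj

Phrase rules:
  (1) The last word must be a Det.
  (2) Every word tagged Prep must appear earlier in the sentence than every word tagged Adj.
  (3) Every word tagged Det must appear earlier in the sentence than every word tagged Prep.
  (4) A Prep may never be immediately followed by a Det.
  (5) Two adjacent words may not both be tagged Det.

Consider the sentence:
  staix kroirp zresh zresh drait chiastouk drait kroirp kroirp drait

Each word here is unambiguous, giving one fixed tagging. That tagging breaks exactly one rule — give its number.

Fixed tagging: Det Adj Adj Adj Adj Det Adj Adj Adj Adj.
Rule check: R1 ✗, R2 ✓, R3 ✓, R4 ✓, R5 ✓.
Only rule 1 fails.

1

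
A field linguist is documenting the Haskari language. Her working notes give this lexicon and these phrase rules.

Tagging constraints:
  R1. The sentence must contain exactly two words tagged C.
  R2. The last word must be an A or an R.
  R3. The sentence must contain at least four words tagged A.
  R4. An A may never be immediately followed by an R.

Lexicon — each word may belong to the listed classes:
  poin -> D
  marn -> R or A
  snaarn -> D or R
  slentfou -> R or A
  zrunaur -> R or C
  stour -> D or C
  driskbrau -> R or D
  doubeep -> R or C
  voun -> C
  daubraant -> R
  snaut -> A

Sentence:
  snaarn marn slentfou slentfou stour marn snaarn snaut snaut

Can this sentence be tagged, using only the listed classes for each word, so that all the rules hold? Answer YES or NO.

Candidates per position — 1:snaarn {D,R}; 2:marn {R,A}; 3:slentfou {R,A}; 4:slentfou {R,A}; 5:stour {D,C}; 6:marn {R,A}; 7:snaarn {D,R}; 8:snaut {A}; 9:snaut {A}.
Rule 1 cannot be satisfied by any choice of tags from the lexicon.
So there is no consistent tagging.

NO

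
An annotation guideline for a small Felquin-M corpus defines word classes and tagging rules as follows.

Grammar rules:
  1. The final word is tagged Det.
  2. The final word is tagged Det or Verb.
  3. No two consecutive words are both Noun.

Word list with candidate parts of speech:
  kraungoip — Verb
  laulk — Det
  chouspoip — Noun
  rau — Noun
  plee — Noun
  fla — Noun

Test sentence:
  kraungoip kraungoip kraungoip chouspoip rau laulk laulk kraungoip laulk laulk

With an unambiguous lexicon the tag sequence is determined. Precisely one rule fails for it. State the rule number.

3

Fixed tagging: Verb Verb Verb Noun Noun Det Det Verb Det Det.
Rule check: R1 ✓, R2 ✓, R3 ✗.
Only rule 3 fails.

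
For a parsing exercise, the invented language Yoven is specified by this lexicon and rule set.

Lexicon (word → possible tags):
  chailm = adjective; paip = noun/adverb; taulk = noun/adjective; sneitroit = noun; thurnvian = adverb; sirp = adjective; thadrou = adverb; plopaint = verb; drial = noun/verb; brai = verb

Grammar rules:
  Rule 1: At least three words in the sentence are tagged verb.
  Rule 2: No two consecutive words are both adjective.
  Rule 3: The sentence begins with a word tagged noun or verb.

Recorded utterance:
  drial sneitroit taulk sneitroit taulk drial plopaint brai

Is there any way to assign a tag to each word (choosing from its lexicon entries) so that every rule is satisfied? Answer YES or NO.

Candidates per position — 1:drial {noun,verb}; 2:sneitroit {noun}; 3:taulk {noun,adjective}; 4:sneitroit {noun}; 5:taulk {noun,adjective}; 6:drial {noun,verb}; 7:plopaint {verb}; 8:brai {verb}.
One satisfying assignment: verb noun noun noun adjective verb verb verb.
Checking: rule 1 holds; rule 2 holds; rule 3 holds.

YES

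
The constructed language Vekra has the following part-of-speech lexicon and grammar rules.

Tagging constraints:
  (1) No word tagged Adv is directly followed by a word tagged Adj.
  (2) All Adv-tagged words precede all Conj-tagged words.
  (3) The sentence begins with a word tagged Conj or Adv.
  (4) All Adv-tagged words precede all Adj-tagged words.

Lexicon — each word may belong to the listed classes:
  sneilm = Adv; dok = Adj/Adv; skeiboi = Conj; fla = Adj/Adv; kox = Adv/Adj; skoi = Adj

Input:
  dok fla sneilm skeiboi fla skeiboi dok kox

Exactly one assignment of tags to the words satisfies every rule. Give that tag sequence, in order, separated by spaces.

Adv Adv Adv Conj Adj Conj Adj Adj

Candidates per position — 1:dok {Adj,Adv}; 2:fla {Adj,Adv}; 3:sneilm {Adv}; 4:skeiboi {Conj}; 5:fla {Adj,Adv}; 6:skeiboi {Conj}; 7:dok {Adj,Adv}; 8:kox {Adv,Adj}.
At position 1, choosing Adj makes rule 3 impossible to satisfy; hence Adv.
At position 2, choosing Adj makes rule 1 impossible to satisfy; hence Adv.
At position 5, choosing Adv makes rule 2 impossible to satisfy; hence Adj.
At position 7, choosing Adv makes rule 2 impossible to satisfy; hence Adj.
At position 8, choosing Adv makes rule 2 impossible to satisfy; hence Adj.
The only consistent sequence is: Adv Adv Adv Conj Adj Conj Adj Adj.
Verifying each rule — rule 1 holds; rule 2 holds; rule 3 holds; rule 4 holds.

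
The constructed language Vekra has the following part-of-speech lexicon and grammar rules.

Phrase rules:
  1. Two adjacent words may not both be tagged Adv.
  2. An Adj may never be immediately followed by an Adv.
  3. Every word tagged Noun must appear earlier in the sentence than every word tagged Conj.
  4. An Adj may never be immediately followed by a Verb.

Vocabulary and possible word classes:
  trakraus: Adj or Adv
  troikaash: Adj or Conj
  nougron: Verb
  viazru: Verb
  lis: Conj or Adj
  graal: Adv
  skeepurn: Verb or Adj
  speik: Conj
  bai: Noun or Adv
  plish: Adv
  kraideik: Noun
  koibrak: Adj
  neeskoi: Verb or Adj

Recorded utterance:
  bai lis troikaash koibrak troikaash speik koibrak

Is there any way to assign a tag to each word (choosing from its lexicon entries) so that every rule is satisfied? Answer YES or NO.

YES

Candidates per position — 1:bai {Noun,Adv}; 2:lis {Conj,Adj}; 3:troikaash {Adj,Conj}; 4:koibrak {Adj}; 5:troikaash {Adj,Conj}; 6:speik {Conj}; 7:koibrak {Adj}.
One satisfying assignment: Noun Adj Adj Adj Conj Conj Adj.
Rule-by-rule: rule 1 ok; rule 2 ok; rule 3 ok; rule 4 ok.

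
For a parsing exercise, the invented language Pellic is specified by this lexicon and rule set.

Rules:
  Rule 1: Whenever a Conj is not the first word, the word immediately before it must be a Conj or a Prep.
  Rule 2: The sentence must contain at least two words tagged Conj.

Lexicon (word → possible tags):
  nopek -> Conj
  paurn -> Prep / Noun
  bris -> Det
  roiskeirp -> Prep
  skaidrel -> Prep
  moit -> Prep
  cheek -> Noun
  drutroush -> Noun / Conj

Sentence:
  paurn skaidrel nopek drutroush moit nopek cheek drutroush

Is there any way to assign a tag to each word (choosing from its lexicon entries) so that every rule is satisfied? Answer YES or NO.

Candidates per position — 1:paurn {Prep,Noun}; 2:skaidrel {Prep}; 3:nopek {Conj}; 4:drutroush {Noun,Conj}; 5:moit {Prep}; 6:nopek {Conj}; 7:cheek {Noun}; 8:drutroush {Noun,Conj}.
One satisfying assignment: Prep Prep Conj Conj Prep Conj Noun Noun.
Rule-by-rule: rule 1 satisfied; rule 2 satisfied.

YES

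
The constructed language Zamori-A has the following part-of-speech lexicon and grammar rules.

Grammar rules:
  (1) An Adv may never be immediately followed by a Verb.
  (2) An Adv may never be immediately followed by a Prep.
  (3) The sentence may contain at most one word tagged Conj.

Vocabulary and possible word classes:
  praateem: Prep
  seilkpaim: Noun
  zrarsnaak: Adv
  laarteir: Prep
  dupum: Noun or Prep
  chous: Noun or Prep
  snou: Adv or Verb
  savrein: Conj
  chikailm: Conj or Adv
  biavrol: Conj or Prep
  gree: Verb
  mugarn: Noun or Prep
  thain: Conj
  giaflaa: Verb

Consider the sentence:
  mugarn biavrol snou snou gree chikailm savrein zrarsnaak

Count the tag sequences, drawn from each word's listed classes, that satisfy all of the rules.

2

Candidates per position — 1:mugarn {Noun,Prep}; 2:biavrol {Conj,Prep}; 3:snou {Adv,Verb}; 4:snou {Adv,Verb}; 5:gree {Verb}; 6:chikailm {Conj,Adv}; 7:savrein {Conj}; 8:zrarsnaak {Adv}.
There are 32 candidate sequences in total.
The sequences that satisfy every rule: Noun Prep Verb Verb Verb Adv Conj Adv; Prep Prep Verb Verb Verb Adv Conj Adv.
Count = 2.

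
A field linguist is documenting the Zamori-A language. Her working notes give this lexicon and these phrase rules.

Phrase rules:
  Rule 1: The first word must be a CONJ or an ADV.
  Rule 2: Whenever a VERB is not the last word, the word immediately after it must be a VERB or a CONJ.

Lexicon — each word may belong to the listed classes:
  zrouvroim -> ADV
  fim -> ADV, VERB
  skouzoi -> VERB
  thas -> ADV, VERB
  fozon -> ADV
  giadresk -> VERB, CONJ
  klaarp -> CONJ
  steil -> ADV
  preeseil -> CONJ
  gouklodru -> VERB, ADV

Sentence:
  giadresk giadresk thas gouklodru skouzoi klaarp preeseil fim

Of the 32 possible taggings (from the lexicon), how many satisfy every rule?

Candidates per position — 1:giadresk {VERB,CONJ}; 2:giadresk {VERB,CONJ}; 3:thas {ADV,VERB}; 4:gouklodru {VERB,ADV}; 5:skouzoi {VERB}; 6:klaarp {CONJ}; 7:preeseil {CONJ}; 8:fim {ADV,VERB}.
There are 32 candidate sequences in total.
Checking each against the rules leaves 8 sequences.
Count = 8.

8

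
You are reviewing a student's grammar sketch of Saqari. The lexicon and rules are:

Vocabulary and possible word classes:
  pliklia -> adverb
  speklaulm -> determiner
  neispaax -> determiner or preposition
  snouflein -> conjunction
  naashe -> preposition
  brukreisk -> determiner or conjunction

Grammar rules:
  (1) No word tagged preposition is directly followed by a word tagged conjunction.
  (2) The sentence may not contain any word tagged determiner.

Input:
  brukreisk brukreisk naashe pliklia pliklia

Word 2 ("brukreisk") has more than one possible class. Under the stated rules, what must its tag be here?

Candidates per position — 1:brukreisk {determiner,conjunction}; 2:brukreisk {determiner,conjunction}; 3:naashe {preposition}; 4:pliklia {adverb}; 5:pliklia {adverb}.
Position 1: determiner is ruled out by rule 2; that leaves conjunction.
Position 2: determiner is ruled out by rule 2; that leaves conjunction.
The only consistent sequence is: conjunction conjunction preposition adverb adverb.
Checking: rule 1 ✓; rule 2 ✓.

conjunction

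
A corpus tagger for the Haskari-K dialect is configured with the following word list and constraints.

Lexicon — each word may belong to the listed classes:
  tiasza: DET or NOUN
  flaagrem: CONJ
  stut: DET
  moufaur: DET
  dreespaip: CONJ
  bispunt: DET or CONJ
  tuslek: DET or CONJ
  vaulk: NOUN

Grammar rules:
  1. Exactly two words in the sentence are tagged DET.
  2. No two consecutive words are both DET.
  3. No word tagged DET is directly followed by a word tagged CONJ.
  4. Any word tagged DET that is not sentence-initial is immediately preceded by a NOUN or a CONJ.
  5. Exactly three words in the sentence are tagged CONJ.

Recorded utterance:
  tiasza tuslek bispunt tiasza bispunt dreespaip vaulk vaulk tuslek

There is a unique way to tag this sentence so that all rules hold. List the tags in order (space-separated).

NOUN CONJ DET NOUN CONJ CONJ NOUN NOUN DET

Candidates per position — 1:tiasza {DET,NOUN}; 2:tuslek {DET,CONJ}; 3:bispunt {DET,CONJ}; 4:tiasza {DET,NOUN}; 5:bispunt {DET,CONJ}; 6:dreespaip {CONJ}; 7:vaulk {NOUN}; 8:vaulk {NOUN}; 9:tuslek {DET,CONJ}.
Position 4: tagging it DET would leave rule 3 unsatisfiable, so it must be NOUN.
Position 5: tagging it DET would leave rule 3 unsatisfiable, so it must be CONJ.
The remaining ambiguous positions (1, 2, 3, 9) are resolved jointly — only one combination satisfies every rule.
The only consistent sequence is: NOUN CONJ DET NOUN CONJ CONJ NOUN NOUN DET.
Check: rule 1 holds; rule 2 holds; rule 3 holds; rule 4 holds; rule 5 holds.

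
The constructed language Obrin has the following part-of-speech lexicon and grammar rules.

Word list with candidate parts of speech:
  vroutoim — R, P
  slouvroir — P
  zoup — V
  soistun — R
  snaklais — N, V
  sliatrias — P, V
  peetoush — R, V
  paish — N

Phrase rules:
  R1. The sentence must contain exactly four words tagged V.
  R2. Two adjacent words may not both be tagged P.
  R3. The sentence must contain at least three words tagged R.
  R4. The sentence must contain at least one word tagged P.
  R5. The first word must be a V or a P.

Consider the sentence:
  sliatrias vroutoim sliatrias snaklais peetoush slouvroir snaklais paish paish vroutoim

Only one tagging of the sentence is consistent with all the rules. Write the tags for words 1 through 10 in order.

Candidates per position — 1:sliatrias {P,V}; 2:vroutoim {R,P}; 3:sliatrias {P,V}; 4:snaklais {N,V}; 5:peetoush {R,V}; 6:slouvroir {P}; 7:snaklais {N,V}; 8:paish {N}; 9:paish {N}; 10:vroutoim {R,P}.
Word 2 cannot be P — rule 3 would then fail for every completion. It is R.
Word 5 cannot be V — rule 3 would then fail for every completion. It is R.
Word 7 cannot be N — rule 1 would then fail for every completion. It is V.
Word 10 cannot be P — rule 3 would then fail for every completion. It is R.
Word 1 cannot be P — rule 1 would then fail for every completion. It is V.
Word 3 cannot be P — rule 1 would then fail for every completion. It is V.
Word 4 cannot be N — rule 1 would then fail for every completion. It is V.
The only consistent sequence is: V R V V R P V N N R.
Check: rule 1 ✓; rule 2 ✓; rule 3 ✓; rule 4 ✓; rule 5 ✓.

V R V V R P V N N R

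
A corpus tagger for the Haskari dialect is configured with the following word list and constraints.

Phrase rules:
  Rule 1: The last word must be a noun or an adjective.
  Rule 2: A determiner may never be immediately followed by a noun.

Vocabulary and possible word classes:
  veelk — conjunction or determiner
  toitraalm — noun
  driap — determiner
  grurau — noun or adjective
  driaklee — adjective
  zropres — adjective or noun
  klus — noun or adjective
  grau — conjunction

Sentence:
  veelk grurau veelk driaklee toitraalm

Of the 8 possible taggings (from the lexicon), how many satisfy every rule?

Candidates per position — 1:veelk {conjunction,determiner}; 2:grurau {noun,adjective}; 3:veelk {conjunction,determiner}; 4:driaklee {adjective}; 5:toitraalm {noun}.
There are 8 candidate sequences in total.
Checking each against the rules leaves 6 sequences.
Count = 6.

6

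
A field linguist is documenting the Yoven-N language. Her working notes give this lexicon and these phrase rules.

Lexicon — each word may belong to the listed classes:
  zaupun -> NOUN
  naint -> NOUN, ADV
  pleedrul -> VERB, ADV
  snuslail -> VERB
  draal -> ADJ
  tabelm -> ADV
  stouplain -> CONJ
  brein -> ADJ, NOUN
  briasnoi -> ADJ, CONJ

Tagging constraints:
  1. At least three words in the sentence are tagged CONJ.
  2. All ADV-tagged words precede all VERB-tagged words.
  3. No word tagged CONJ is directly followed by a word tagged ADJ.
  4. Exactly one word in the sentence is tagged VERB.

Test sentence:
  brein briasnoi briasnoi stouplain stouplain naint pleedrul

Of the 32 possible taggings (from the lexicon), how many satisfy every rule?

8

Candidates per position — 1:brein {ADJ,NOUN}; 2:briasnoi {ADJ,CONJ}; 3:briasnoi {ADJ,CONJ}; 4:stouplain {CONJ}; 5:stouplain {CONJ}; 6:naint {NOUN,ADV}; 7:pleedrul {VERB,ADV}.
There are 32 candidate sequences in total.
Checking each against the rules leaves 8 sequences.
Count = 8.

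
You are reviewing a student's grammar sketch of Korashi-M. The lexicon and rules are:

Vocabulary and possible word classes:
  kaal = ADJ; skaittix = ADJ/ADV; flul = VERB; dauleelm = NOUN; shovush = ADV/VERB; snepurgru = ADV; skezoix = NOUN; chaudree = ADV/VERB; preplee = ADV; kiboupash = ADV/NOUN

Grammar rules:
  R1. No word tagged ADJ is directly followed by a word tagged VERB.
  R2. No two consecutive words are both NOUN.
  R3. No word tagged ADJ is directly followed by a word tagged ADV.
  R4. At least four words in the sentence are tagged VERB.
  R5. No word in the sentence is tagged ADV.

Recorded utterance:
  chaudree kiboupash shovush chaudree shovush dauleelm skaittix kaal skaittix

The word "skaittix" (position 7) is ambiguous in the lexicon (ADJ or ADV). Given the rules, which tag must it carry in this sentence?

Candidates per position — 1:chaudree {ADV,VERB}; 2:kiboupash {ADV,NOUN}; 3:shovush {ADV,VERB}; 4:chaudree {ADV,VERB}; 5:shovush {ADV,VERB}; 6:dauleelm {NOUN}; 7:skaittix {ADJ,ADV}; 8:kaal {ADJ}; 9:skaittix {ADJ,ADV}.
Position 1: tagging it ADV would leave rule 4 unsatisfiable, so it must be VERB.
Position 2: tagging it ADV would leave rule 5 unsatisfiable, so it must be NOUN.
Position 3: tagging it ADV would leave rule 4 unsatisfiable, so it must be VERB.
Position 4: tagging it ADV would leave rule 4 unsatisfiable, so it must be VERB.
Position 5: tagging it ADV would leave rule 4 unsatisfiable, so it must be VERB.
Position 7: tagging it ADV would leave rule 5 unsatisfiable, so it must be ADJ.
Position 9: tagging it ADV would leave rule 3 unsatisfiable, so it must be ADJ.
The unique satisfying tagging is: VERB NOUN VERB VERB VERB NOUN ADJ ADJ ADJ.
Verifying each rule — rule 1 ✓; rule 2 ✓; rule 3 ✓; rule 4 ✓; rule 5 ✓.

ADJ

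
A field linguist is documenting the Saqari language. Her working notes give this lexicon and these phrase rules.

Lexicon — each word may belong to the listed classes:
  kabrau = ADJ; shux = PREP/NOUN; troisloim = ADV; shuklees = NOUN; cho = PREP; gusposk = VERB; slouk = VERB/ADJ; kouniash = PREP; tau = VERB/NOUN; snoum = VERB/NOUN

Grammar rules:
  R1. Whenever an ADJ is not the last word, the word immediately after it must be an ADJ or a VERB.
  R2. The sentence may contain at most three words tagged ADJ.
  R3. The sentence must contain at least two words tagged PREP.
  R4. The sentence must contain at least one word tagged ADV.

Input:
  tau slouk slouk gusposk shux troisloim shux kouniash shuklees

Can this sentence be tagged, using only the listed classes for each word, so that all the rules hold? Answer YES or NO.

YES

Candidates per position — 1:tau {VERB,NOUN}; 2:slouk {VERB,ADJ}; 3:slouk {VERB,ADJ}; 4:gusposk {VERB}; 5:shux {PREP,NOUN}; 6:troisloim {ADV}; 7:shux {PREP,NOUN}; 8:kouniash {PREP}; 9:shuklees {NOUN}.
One satisfying assignment: NOUN ADJ ADJ VERB PREP ADV PREP PREP NOUN.
Verifying each rule — rule 1 satisfied; rule 2 satisfied; rule 3 satisfied; rule 4 satisfied.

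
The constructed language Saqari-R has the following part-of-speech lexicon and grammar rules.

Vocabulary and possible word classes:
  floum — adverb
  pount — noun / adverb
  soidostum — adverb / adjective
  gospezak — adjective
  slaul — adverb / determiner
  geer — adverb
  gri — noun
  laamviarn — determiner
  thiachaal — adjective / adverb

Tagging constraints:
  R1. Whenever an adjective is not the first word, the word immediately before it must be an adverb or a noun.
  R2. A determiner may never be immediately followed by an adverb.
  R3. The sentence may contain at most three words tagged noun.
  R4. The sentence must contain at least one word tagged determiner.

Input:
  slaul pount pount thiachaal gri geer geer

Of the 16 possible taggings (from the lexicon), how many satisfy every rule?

Candidates per position — 1:slaul {adverb,determiner}; 2:pount {noun,adverb}; 3:pount {noun,adverb}; 4:thiachaal {adjective,adverb}; 5:gri {noun}; 6:geer {adverb}; 7:geer {adverb}.
There are 16 candidate sequences in total.
The sequences that satisfy every rule: determiner noun noun adjective noun adverb adverb; determiner noun noun adverb noun adverb adverb; determiner noun adverb adjective noun adverb adverb; determiner noun adverb adverb noun adverb adverb.
Count = 4.

4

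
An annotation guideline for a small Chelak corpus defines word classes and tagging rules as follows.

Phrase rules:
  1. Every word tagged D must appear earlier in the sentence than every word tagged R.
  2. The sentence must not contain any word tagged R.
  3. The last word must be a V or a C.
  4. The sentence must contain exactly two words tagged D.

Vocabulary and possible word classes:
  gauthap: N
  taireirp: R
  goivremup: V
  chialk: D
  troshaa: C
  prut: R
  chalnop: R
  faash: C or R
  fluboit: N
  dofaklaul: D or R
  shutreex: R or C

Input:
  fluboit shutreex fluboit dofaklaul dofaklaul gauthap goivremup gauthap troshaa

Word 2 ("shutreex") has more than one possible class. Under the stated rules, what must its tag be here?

C

Candidates per position — 1:fluboit {N}; 2:shutreex {R,C}; 3:fluboit {N}; 4:dofaklaul {D,R}; 5:dofaklaul {D,R}; 6:gauthap {N}; 7:goivremup {V}; 8:gauthap {N}; 9:troshaa {C}.
If word 2 were R, no tagging could satisfy rule 2; so word 2 is C.
If word 4 were R, no tagging could satisfy rule 2; so word 4 is D.
If word 5 were R, no tagging could satisfy rule 2; so word 5 is D.
The only consistent sequence is: N C N D D N V N C.
Rule-by-rule: rule 1 ok; rule 2 ok; rule 3 ok; rule 4 ok.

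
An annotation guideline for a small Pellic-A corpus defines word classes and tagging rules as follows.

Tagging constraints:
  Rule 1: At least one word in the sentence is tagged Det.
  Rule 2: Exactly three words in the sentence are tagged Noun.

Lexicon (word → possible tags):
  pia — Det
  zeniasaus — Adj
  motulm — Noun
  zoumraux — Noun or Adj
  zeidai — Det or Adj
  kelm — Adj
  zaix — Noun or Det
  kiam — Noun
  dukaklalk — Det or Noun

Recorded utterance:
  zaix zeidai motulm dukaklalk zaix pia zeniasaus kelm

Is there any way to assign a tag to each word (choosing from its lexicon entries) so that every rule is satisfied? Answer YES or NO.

YES

Candidates per position — 1:zaix {Noun,Det}; 2:zeidai {Det,Adj}; 3:motulm {Noun}; 4:dukaklalk {Det,Noun}; 5:zaix {Noun,Det}; 6:pia {Det}; 7:zeniasaus {Adj}; 8:kelm {Adj}.
One satisfying assignment: Noun Adj Noun Det Noun Det Adj Adj.
Checking: rule 1 ✓; rule 2 ✓.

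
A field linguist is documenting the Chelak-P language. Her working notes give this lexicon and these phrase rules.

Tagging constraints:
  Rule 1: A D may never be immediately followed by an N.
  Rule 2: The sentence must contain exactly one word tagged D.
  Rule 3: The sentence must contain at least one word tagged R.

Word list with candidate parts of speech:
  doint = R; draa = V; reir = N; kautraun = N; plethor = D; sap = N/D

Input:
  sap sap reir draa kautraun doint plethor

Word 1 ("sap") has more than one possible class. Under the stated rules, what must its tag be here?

N

Candidates per position — 1:sap {N,D}; 2:sap {N,D}; 3:reir {N}; 4:draa {V}; 5:kautraun {N}; 6:doint {R}; 7:plethor {D}.
Word 1 cannot be D — rule 1 would then fail for every completion. It is N.
Word 2 cannot be D — rule 1 would then fail for every completion. It is N.
So the tagging must be: N N N V N R D.
Check: rule 1 holds; rule 2 holds; rule 3 holds.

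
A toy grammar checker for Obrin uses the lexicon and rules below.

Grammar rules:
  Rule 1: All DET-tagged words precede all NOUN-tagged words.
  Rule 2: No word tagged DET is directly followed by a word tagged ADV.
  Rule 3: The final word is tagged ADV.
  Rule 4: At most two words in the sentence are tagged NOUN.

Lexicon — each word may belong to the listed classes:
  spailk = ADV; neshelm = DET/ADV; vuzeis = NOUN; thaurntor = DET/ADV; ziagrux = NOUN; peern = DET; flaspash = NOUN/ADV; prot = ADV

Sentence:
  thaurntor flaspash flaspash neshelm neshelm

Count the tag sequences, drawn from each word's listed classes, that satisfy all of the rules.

Candidates per position — 1:thaurntor {DET,ADV}; 2:flaspash {NOUN,ADV}; 3:flaspash {NOUN,ADV}; 4:neshelm {DET,ADV}; 5:neshelm {DET,ADV}.
There are 32 candidate sequences in total.
Checking each against the rules leaves 6 sequences.
Count = 6.

6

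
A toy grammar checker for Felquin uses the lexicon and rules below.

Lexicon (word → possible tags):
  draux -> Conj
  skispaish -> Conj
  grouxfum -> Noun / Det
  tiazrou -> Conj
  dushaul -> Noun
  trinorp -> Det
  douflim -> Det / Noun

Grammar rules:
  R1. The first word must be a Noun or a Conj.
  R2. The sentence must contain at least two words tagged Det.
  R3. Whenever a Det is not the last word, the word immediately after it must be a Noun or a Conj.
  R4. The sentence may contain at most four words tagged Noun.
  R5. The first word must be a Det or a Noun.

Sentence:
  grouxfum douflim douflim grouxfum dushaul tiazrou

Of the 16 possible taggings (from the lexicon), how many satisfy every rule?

1

Candidates per position — 1:grouxfum {Noun,Det}; 2:douflim {Det,Noun}; 3:douflim {Det,Noun}; 4:grouxfum {Noun,Det}; 5:dushaul {Noun}; 6:tiazrou {Conj}.
There are 16 candidate sequences in total.
The sequences that satisfy every rule: Noun Det Noun Det Noun Conj.
Count = 1.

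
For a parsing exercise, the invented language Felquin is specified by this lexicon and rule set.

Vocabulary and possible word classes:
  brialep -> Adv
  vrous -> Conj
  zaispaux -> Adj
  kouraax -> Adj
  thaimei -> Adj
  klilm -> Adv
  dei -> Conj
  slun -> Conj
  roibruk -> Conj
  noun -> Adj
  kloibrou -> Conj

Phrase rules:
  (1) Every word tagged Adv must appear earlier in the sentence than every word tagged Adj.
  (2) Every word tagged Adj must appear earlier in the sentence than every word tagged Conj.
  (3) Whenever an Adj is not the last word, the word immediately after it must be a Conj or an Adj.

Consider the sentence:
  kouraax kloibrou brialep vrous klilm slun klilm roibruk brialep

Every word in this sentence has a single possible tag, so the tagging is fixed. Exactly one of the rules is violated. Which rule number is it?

1

Fixed tagging: Adj Conj Adv Conj Adv Conj Adv Conj Adv.
Rule check: R1 ✗, R2 ✓, R3 ✓.
Only rule 1 fails.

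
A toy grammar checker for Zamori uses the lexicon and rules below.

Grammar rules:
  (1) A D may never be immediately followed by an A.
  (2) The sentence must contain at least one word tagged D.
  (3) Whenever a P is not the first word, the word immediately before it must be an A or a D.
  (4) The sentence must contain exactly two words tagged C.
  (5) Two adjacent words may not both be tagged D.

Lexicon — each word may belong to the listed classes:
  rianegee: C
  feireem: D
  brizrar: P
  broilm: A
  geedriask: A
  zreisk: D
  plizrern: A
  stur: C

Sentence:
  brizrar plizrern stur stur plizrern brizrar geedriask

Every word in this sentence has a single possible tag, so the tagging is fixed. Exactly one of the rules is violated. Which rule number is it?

2

Fixed tagging: P A C C A P A.
Rule check: R1 holds, R2 violated, R3 holds, R4 holds, R5 holds.
Only rule 2 fails.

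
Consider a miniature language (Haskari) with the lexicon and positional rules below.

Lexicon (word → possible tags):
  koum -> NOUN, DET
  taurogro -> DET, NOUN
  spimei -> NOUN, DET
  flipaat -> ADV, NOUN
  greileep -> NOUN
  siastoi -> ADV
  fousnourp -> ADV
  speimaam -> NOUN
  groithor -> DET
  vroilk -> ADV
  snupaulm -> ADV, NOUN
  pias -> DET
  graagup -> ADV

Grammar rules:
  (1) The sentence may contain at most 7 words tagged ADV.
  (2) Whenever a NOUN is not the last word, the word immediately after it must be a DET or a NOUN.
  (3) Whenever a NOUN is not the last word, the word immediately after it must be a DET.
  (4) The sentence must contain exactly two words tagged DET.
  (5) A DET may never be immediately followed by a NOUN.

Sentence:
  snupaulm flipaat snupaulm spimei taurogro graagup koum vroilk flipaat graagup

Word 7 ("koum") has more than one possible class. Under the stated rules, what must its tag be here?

Candidates per position — 1:snupaulm {ADV,NOUN}; 2:flipaat {ADV,NOUN}; 3:snupaulm {ADV,NOUN}; 4:spimei {NOUN,DET}; 5:taurogro {DET,NOUN}; 6:graagup {ADV}; 7:koum {NOUN,DET}; 8:vroilk {ADV}; 9:flipaat {ADV,NOUN}; 10:graagup {ADV}.
Word 1 cannot be NOUN — rule 3 would then fail for every completion. It is ADV.
Word 2 cannot be NOUN — rule 3 would then fail for every completion. It is ADV.
Word 5 cannot be NOUN — rule 2 would then fail for every completion. It is DET.
Word 7 cannot be NOUN — rule 2 would then fail for every completion. It is DET.
Word 9 cannot be NOUN — rule 2 would then fail for every completion. It is ADV.
Word 4 cannot be DET — rule 4 would then fail for every completion. It is NOUN.
Word 3 cannot be NOUN — rule 3 would then fail for every completion. It is ADV.
That leaves exactly one tagging: ADV ADV ADV NOUN DET ADV DET ADV ADV ADV.
Verifying each rule — rule 1 ok; rule 2 ok; rule 3 ok; rule 4 ok; rule 5 ok.

DET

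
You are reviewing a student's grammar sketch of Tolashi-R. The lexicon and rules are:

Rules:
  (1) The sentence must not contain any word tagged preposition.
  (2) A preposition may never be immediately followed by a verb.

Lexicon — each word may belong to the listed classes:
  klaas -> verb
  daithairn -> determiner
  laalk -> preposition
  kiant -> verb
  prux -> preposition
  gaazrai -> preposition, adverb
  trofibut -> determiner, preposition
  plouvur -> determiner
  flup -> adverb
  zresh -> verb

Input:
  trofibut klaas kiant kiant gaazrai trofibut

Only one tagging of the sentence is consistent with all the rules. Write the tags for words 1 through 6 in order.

Candidates per position — 1:trofibut {determiner,preposition}; 2:klaas {verb}; 3:kiant {verb}; 4:kiant {verb}; 5:gaazrai {preposition,adverb}; 6:trofibut {determiner,preposition}.
If word 1 were preposition, no tagging could satisfy rule 1; so word 1 is determiner.
If word 5 were preposition, no tagging could satisfy rule 1; so word 5 is adverb.
If word 6 were preposition, no tagging could satisfy rule 1; so word 6 is determiner.
The only consistent sequence is: determiner verb verb verb adverb determiner.
Check: rule 1 ok; rule 2 ok.

determiner verb verb verb adverb determiner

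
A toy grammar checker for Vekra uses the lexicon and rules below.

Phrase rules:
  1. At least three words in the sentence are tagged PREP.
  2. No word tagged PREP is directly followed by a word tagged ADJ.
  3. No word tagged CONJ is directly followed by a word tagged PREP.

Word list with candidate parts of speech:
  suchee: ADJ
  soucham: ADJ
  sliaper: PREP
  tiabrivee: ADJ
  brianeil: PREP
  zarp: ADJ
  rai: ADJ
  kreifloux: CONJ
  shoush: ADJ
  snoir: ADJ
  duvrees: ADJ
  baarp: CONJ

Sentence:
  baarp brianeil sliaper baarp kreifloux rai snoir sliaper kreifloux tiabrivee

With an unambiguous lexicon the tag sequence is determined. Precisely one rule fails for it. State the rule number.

3

Fixed tagging: CONJ PREP PREP CONJ CONJ ADJ ADJ PREP CONJ ADJ.
Rule check: R1 ok, R2 ok, R3 fails.
Only rule 3 fails.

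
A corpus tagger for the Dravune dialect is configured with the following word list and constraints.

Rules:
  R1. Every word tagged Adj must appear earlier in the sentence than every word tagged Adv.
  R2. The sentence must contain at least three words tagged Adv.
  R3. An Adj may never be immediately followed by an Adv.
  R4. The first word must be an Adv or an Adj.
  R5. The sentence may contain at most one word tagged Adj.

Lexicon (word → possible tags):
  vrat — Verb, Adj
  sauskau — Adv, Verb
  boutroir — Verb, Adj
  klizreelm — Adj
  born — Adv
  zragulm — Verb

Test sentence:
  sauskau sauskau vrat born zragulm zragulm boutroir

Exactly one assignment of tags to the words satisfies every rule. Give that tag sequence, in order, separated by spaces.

Adv Adv Verb Adv Verb Verb Verb

Candidates per position — 1:sauskau {Adv,Verb}; 2:sauskau {Adv,Verb}; 3:vrat {Verb,Adj}; 4:born {Adv}; 5:zragulm {Verb}; 6:zragulm {Verb}; 7:boutroir {Verb,Adj}.
Word 1 cannot be Verb — rule 2 would then fail for every completion. It is Adv.
Word 2 cannot be Verb — rule 2 would then fail for every completion. It is Adv.
Word 3 cannot be Adj — rule 1 would then fail for every completion. It is Verb.
Word 7 cannot be Adj — rule 1 would then fail for every completion. It is Verb.
The unique satisfying tagging is: Adv Adv Verb Adv Verb Verb Verb.
Verifying each rule — rule 1 ✓; rule 2 ✓; rule 3 ✓; rule 4 ✓; rule 5 ✓.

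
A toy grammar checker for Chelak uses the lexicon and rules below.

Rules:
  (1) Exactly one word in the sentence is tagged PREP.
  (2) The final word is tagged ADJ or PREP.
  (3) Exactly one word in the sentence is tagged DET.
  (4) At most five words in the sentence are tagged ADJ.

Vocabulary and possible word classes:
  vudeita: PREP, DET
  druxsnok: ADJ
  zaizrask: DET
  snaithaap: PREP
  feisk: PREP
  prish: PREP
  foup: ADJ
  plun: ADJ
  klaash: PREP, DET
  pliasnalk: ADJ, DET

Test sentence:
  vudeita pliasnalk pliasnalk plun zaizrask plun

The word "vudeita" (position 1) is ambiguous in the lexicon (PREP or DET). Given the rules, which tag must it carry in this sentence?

PREP

Candidates per position — 1:vudeita {PREP,DET}; 2:pliasnalk {ADJ,DET}; 3:pliasnalk {ADJ,DET}; 4:plun {ADJ}; 5:zaizrask {DET}; 6:plun {ADJ}.
If word 1 were DET, no tagging could satisfy rule 1; so word 1 is PREP.
If word 2 were DET, no tagging could satisfy rule 3; so word 2 is ADJ.
If word 3 were DET, no tagging could satisfy rule 3; so word 3 is ADJ.
That leaves exactly one tagging: PREP ADJ ADJ ADJ DET ADJ.
Checking: rule 1 satisfied; rule 2 satisfied; rule 3 satisfied; rule 4 satisfied.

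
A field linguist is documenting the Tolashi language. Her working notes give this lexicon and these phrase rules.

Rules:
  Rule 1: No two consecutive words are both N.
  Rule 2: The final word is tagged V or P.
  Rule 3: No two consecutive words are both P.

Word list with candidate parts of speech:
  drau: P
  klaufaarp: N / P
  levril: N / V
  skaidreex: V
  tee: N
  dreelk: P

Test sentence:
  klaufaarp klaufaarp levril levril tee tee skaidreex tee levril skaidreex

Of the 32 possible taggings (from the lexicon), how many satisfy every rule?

Candidates per position — 1:klaufaarp {N,P}; 2:klaufaarp {N,P}; 3:levril {N,V}; 4:levril {N,V}; 5:tee {N}; 6:tee {N}; 7:skaidreex {V}; 8:tee {N}; 9:levril {N,V}; 10:skaidreex {V}.
There are 32 candidate sequences in total.
Rule 1 cannot be satisfied by any choice of tags from the lexicon.
So there is no consistent tagging.
Count = 0.

0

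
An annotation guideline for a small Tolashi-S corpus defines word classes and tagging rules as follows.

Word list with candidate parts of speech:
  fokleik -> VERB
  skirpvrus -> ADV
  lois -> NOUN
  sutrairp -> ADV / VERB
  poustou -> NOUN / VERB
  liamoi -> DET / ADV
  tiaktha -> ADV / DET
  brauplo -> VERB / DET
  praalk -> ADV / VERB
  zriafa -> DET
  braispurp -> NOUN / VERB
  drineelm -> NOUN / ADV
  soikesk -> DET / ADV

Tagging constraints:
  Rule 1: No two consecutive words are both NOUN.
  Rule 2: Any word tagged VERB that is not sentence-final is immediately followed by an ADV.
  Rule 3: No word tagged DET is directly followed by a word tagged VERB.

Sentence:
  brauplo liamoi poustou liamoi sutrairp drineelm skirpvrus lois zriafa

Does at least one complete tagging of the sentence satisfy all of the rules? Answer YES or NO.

YES

Candidates per position — 1:brauplo {VERB,DET}; 2:liamoi {DET,ADV}; 3:poustou {NOUN,VERB}; 4:liamoi {DET,ADV}; 5:sutrairp {ADV,VERB}; 6:drineelm {NOUN,ADV}; 7:skirpvrus {ADV}; 8:lois {NOUN}; 9:zriafa {DET}.
One satisfying assignment: DET ADV NOUN ADV ADV NOUN ADV NOUN DET.
Check: rule 1 ok; rule 2 ok; rule 3 ok.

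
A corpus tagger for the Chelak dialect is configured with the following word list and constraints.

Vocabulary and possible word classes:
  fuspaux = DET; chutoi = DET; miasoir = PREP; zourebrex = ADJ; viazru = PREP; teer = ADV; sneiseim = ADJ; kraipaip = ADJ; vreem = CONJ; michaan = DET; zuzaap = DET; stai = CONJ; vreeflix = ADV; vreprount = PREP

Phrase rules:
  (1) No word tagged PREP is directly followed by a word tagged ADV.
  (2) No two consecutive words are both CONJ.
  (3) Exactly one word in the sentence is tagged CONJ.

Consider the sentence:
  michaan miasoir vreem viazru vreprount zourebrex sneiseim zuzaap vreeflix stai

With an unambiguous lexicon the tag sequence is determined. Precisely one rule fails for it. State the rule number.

3

Fixed tagging: DET PREP CONJ PREP PREP ADJ ADJ DET ADV CONJ.
Applying the rules: R1 ✓, R2 ✓, R3 ✗.
Only rule 3 fails.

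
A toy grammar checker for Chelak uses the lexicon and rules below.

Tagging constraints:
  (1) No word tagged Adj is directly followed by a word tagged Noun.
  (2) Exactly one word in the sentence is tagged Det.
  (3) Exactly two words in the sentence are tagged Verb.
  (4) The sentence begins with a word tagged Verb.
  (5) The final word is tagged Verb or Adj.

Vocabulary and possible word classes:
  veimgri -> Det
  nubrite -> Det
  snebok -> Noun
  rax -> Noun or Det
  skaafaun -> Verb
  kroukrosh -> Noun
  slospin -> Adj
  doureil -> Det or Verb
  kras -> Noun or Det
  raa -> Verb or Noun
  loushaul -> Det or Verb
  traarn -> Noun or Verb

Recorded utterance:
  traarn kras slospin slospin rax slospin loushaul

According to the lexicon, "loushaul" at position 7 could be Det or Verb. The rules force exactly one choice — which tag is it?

Candidates per position — 1:traarn {Noun,Verb}; 2:kras {Noun,Det}; 3:slospin {Adj}; 4:slospin {Adj}; 5:rax {Noun,Det}; 6:slospin {Adj}; 7:loushaul {Det,Verb}.
Position 1: Noun is ruled out by rule 3; that leaves Verb.
Position 5: Noun is ruled out by rule 1; that leaves Det.
Position 7: Det is ruled out by rule 2; that leaves Verb.
Position 2: Det is ruled out by rule 2; that leaves Noun.
That leaves exactly one tagging: Verb Noun Adj Adj Det Adj Verb.
Check: rule 1 holds; rule 2 holds; rule 3 holds; rule 4 holds; rule 5 holds.

Verb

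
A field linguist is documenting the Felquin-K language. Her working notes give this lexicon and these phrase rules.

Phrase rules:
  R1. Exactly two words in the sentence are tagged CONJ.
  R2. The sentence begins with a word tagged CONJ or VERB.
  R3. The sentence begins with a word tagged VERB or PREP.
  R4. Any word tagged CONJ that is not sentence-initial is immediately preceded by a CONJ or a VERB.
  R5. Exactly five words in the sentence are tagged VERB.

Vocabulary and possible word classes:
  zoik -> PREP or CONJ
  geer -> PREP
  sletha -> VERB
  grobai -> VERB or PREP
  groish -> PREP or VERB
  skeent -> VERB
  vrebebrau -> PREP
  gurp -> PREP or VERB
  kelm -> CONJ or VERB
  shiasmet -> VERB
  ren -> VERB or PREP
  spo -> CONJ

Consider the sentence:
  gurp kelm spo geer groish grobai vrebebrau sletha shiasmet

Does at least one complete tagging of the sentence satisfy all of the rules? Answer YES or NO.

Candidates per position — 1:gurp {PREP,VERB}; 2:kelm {CONJ,VERB}; 3:spo {CONJ}; 4:geer {PREP}; 5:groish {PREP,VERB}; 6:grobai {VERB,PREP}; 7:vrebebrau {PREP}; 8:sletha {VERB}; 9:shiasmet {VERB}.
One satisfying assignment: VERB CONJ CONJ PREP VERB VERB PREP VERB VERB.
Checking: rule 1 satisfied; rule 2 satisfied; rule 3 satisfied; rule 4 satisfied; rule 5 satisfied.

YES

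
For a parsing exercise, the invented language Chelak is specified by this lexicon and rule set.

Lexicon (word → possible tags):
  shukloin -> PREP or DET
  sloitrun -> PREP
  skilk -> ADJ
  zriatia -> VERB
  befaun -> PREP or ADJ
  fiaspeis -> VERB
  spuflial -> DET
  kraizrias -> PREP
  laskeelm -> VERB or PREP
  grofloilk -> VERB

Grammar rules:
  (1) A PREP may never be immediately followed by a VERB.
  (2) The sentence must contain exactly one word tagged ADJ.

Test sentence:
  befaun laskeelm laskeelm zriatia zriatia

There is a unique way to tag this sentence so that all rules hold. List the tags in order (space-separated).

Candidates per position — 1:befaun {PREP,ADJ}; 2:laskeelm {VERB,PREP}; 3:laskeelm {VERB,PREP}; 4:zriatia {VERB}; 5:zriatia {VERB}.
If word 1 were PREP, no tagging could satisfy rule 1; so word 1 is ADJ.
If word 2 were PREP, no tagging could satisfy rule 1; so word 2 is VERB.
If word 3 were PREP, no tagging could satisfy rule 1; so word 3 is VERB.
The unique satisfying tagging is: ADJ VERB VERB VERB VERB.
Verifying each rule — rule 1 holds; rule 2 holds.

ADJ VERB VERB VERB VERB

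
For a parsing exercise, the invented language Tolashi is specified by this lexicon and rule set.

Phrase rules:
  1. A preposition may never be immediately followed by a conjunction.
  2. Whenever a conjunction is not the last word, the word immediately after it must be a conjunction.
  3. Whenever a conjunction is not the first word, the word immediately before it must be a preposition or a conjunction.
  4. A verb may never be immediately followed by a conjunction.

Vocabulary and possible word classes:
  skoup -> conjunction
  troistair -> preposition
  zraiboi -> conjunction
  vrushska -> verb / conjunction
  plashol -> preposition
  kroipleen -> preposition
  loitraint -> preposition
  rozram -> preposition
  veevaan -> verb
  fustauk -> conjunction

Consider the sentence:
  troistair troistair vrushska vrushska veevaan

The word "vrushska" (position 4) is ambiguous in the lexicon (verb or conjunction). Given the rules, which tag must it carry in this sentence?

verb

Candidates per position — 1:troistair {preposition}; 2:troistair {preposition}; 3:vrushska {verb,conjunction}; 4:vrushska {verb,conjunction}; 5:veevaan {verb}.
If word 3 were conjunction, no tagging could satisfy rule 1; so word 3 is verb.
If word 4 were conjunction, no tagging could satisfy rule 2; so word 4 is verb.
The only consistent sequence is: preposition preposition verb verb verb.
Checking: rule 1 holds; rule 2 holds; rule 3 holds; rule 4 holds.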